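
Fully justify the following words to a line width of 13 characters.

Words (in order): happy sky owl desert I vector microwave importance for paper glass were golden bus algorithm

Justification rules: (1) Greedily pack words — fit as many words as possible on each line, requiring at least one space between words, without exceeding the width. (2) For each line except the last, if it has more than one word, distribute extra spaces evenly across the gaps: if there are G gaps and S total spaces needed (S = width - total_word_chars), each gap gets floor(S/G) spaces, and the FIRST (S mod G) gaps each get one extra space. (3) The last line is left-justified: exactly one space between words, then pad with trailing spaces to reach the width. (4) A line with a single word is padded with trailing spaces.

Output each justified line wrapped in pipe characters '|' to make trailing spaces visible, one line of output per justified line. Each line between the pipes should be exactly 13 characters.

Answer: |happy sky owl|
|desert      I|
|vector       |
|microwave    |
|importance   |
|for     paper|
|glass    were|
|golden    bus|
|algorithm    |

Derivation:
Line 1: ['happy', 'sky', 'owl'] (min_width=13, slack=0)
Line 2: ['desert', 'I'] (min_width=8, slack=5)
Line 3: ['vector'] (min_width=6, slack=7)
Line 4: ['microwave'] (min_width=9, slack=4)
Line 5: ['importance'] (min_width=10, slack=3)
Line 6: ['for', 'paper'] (min_width=9, slack=4)
Line 7: ['glass', 'were'] (min_width=10, slack=3)
Line 8: ['golden', 'bus'] (min_width=10, slack=3)
Line 9: ['algorithm'] (min_width=9, slack=4)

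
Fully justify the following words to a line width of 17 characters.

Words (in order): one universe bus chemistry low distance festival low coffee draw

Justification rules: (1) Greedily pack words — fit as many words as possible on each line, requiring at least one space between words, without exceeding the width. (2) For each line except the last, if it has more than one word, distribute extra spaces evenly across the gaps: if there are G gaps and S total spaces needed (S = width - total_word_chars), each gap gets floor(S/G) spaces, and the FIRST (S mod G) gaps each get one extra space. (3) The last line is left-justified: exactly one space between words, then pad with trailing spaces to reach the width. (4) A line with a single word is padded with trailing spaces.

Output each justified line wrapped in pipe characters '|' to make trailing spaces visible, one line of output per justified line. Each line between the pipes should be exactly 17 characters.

Line 1: ['one', 'universe', 'bus'] (min_width=16, slack=1)
Line 2: ['chemistry', 'low'] (min_width=13, slack=4)
Line 3: ['distance', 'festival'] (min_width=17, slack=0)
Line 4: ['low', 'coffee', 'draw'] (min_width=15, slack=2)

Answer: |one  universe bus|
|chemistry     low|
|distance festival|
|low coffee draw  |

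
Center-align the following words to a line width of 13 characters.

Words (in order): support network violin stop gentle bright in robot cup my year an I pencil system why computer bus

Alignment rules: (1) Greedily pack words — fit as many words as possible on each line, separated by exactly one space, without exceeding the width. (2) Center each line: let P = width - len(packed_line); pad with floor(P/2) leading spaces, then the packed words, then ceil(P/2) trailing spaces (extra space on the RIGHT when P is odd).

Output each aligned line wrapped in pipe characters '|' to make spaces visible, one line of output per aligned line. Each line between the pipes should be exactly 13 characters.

Line 1: ['support'] (min_width=7, slack=6)
Line 2: ['network'] (min_width=7, slack=6)
Line 3: ['violin', 'stop'] (min_width=11, slack=2)
Line 4: ['gentle', 'bright'] (min_width=13, slack=0)
Line 5: ['in', 'robot', 'cup'] (min_width=12, slack=1)
Line 6: ['my', 'year', 'an', 'I'] (min_width=12, slack=1)
Line 7: ['pencil', 'system'] (min_width=13, slack=0)
Line 8: ['why', 'computer'] (min_width=12, slack=1)
Line 9: ['bus'] (min_width=3, slack=10)

Answer: |   support   |
|   network   |
| violin stop |
|gentle bright|
|in robot cup |
|my year an I |
|pencil system|
|why computer |
|     bus     |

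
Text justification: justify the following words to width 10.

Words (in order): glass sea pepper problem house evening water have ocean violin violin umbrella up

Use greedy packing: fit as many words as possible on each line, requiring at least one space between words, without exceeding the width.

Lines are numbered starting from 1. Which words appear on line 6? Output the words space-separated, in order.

Line 1: ['glass', 'sea'] (min_width=9, slack=1)
Line 2: ['pepper'] (min_width=6, slack=4)
Line 3: ['problem'] (min_width=7, slack=3)
Line 4: ['house'] (min_width=5, slack=5)
Line 5: ['evening'] (min_width=7, slack=3)
Line 6: ['water', 'have'] (min_width=10, slack=0)
Line 7: ['ocean'] (min_width=5, slack=5)
Line 8: ['violin'] (min_width=6, slack=4)
Line 9: ['violin'] (min_width=6, slack=4)
Line 10: ['umbrella'] (min_width=8, slack=2)
Line 11: ['up'] (min_width=2, slack=8)

Answer: water have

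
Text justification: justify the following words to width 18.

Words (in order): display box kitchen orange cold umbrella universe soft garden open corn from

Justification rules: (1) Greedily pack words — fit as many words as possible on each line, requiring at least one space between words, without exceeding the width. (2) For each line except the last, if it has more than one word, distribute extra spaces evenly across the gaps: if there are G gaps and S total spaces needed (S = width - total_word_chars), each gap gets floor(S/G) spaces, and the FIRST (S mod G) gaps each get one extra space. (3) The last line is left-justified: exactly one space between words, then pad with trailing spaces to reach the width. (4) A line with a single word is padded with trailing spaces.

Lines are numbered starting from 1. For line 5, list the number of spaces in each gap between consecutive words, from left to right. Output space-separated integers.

Line 1: ['display', 'box'] (min_width=11, slack=7)
Line 2: ['kitchen', 'orange'] (min_width=14, slack=4)
Line 3: ['cold', 'umbrella'] (min_width=13, slack=5)
Line 4: ['universe', 'soft'] (min_width=13, slack=5)
Line 5: ['garden', 'open', 'corn'] (min_width=16, slack=2)
Line 6: ['from'] (min_width=4, slack=14)

Answer: 2 2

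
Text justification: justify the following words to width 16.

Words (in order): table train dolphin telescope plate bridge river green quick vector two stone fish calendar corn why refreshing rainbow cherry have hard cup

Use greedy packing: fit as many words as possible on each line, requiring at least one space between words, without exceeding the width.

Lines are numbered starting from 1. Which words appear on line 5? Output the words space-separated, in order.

Answer: green quick

Derivation:
Line 1: ['table', 'train'] (min_width=11, slack=5)
Line 2: ['dolphin'] (min_width=7, slack=9)
Line 3: ['telescope', 'plate'] (min_width=15, slack=1)
Line 4: ['bridge', 'river'] (min_width=12, slack=4)
Line 5: ['green', 'quick'] (min_width=11, slack=5)
Line 6: ['vector', 'two', 'stone'] (min_width=16, slack=0)
Line 7: ['fish', 'calendar'] (min_width=13, slack=3)
Line 8: ['corn', 'why'] (min_width=8, slack=8)
Line 9: ['refreshing'] (min_width=10, slack=6)
Line 10: ['rainbow', 'cherry'] (min_width=14, slack=2)
Line 11: ['have', 'hard', 'cup'] (min_width=13, slack=3)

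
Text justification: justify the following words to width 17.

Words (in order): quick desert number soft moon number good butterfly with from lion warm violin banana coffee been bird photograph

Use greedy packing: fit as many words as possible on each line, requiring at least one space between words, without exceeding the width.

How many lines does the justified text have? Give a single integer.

Answer: 8

Derivation:
Line 1: ['quick', 'desert'] (min_width=12, slack=5)
Line 2: ['number', 'soft', 'moon'] (min_width=16, slack=1)
Line 3: ['number', 'good'] (min_width=11, slack=6)
Line 4: ['butterfly', 'with'] (min_width=14, slack=3)
Line 5: ['from', 'lion', 'warm'] (min_width=14, slack=3)
Line 6: ['violin', 'banana'] (min_width=13, slack=4)
Line 7: ['coffee', 'been', 'bird'] (min_width=16, slack=1)
Line 8: ['photograph'] (min_width=10, slack=7)
Total lines: 8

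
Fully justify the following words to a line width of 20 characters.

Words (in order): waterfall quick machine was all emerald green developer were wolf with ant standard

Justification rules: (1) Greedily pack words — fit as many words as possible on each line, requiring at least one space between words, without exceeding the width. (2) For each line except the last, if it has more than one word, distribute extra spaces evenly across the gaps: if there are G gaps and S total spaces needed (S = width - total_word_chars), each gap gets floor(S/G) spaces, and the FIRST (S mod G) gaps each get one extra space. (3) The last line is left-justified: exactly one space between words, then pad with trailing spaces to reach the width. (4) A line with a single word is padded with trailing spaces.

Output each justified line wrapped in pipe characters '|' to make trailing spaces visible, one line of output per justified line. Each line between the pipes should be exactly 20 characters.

Line 1: ['waterfall', 'quick'] (min_width=15, slack=5)
Line 2: ['machine', 'was', 'all'] (min_width=15, slack=5)
Line 3: ['emerald', 'green'] (min_width=13, slack=7)
Line 4: ['developer', 'were', 'wolf'] (min_width=19, slack=1)
Line 5: ['with', 'ant', 'standard'] (min_width=17, slack=3)

Answer: |waterfall      quick|
|machine    was   all|
|emerald        green|
|developer  were wolf|
|with ant standard   |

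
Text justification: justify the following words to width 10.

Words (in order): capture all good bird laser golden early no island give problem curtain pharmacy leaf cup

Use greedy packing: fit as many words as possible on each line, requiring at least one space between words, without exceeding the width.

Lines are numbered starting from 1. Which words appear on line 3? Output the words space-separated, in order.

Answer: bird laser

Derivation:
Line 1: ['capture'] (min_width=7, slack=3)
Line 2: ['all', 'good'] (min_width=8, slack=2)
Line 3: ['bird', 'laser'] (min_width=10, slack=0)
Line 4: ['golden'] (min_width=6, slack=4)
Line 5: ['early', 'no'] (min_width=8, slack=2)
Line 6: ['island'] (min_width=6, slack=4)
Line 7: ['give'] (min_width=4, slack=6)
Line 8: ['problem'] (min_width=7, slack=3)
Line 9: ['curtain'] (min_width=7, slack=3)
Line 10: ['pharmacy'] (min_width=8, slack=2)
Line 11: ['leaf', 'cup'] (min_width=8, slack=2)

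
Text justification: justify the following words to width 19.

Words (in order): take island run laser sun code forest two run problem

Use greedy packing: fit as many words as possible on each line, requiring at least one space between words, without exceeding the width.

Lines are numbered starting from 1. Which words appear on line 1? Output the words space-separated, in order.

Line 1: ['take', 'island', 'run'] (min_width=15, slack=4)
Line 2: ['laser', 'sun', 'code'] (min_width=14, slack=5)
Line 3: ['forest', 'two', 'run'] (min_width=14, slack=5)
Line 4: ['problem'] (min_width=7, slack=12)

Answer: take island run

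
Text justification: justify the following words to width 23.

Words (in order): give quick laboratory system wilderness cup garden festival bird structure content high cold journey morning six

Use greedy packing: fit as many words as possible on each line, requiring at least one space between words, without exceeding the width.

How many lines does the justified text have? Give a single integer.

Answer: 6

Derivation:
Line 1: ['give', 'quick', 'laboratory'] (min_width=21, slack=2)
Line 2: ['system', 'wilderness', 'cup'] (min_width=21, slack=2)
Line 3: ['garden', 'festival', 'bird'] (min_width=20, slack=3)
Line 4: ['structure', 'content', 'high'] (min_width=22, slack=1)
Line 5: ['cold', 'journey', 'morning'] (min_width=20, slack=3)
Line 6: ['six'] (min_width=3, slack=20)
Total lines: 6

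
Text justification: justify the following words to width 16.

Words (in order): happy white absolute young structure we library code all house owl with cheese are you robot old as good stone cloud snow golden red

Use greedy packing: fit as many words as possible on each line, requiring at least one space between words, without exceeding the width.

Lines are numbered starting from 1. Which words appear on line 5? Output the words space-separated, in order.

Answer: house owl with

Derivation:
Line 1: ['happy', 'white'] (min_width=11, slack=5)
Line 2: ['absolute', 'young'] (min_width=14, slack=2)
Line 3: ['structure', 'we'] (min_width=12, slack=4)
Line 4: ['library', 'code', 'all'] (min_width=16, slack=0)
Line 5: ['house', 'owl', 'with'] (min_width=14, slack=2)
Line 6: ['cheese', 'are', 'you'] (min_width=14, slack=2)
Line 7: ['robot', 'old', 'as'] (min_width=12, slack=4)
Line 8: ['good', 'stone', 'cloud'] (min_width=16, slack=0)
Line 9: ['snow', 'golden', 'red'] (min_width=15, slack=1)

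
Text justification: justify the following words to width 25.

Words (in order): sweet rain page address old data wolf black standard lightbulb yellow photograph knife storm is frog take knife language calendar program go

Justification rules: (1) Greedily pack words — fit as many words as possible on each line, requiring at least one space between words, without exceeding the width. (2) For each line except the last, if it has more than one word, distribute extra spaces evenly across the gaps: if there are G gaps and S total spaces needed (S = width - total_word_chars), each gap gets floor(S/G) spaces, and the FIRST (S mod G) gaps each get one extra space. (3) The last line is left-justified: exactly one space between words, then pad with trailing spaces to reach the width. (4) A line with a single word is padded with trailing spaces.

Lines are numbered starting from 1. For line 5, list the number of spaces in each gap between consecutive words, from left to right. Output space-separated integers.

Answer: 2 1 1

Derivation:
Line 1: ['sweet', 'rain', 'page', 'address'] (min_width=23, slack=2)
Line 2: ['old', 'data', 'wolf', 'black'] (min_width=19, slack=6)
Line 3: ['standard', 'lightbulb', 'yellow'] (min_width=25, slack=0)
Line 4: ['photograph', 'knife', 'storm', 'is'] (min_width=25, slack=0)
Line 5: ['frog', 'take', 'knife', 'language'] (min_width=24, slack=1)
Line 6: ['calendar', 'program', 'go'] (min_width=19, slack=6)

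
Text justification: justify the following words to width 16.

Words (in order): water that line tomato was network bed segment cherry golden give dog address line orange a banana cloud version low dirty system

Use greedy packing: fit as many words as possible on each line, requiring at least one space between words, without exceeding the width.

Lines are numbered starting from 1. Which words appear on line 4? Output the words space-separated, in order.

Answer: segment cherry

Derivation:
Line 1: ['water', 'that', 'line'] (min_width=15, slack=1)
Line 2: ['tomato', 'was'] (min_width=10, slack=6)
Line 3: ['network', 'bed'] (min_width=11, slack=5)
Line 4: ['segment', 'cherry'] (min_width=14, slack=2)
Line 5: ['golden', 'give', 'dog'] (min_width=15, slack=1)
Line 6: ['address', 'line'] (min_width=12, slack=4)
Line 7: ['orange', 'a', 'banana'] (min_width=15, slack=1)
Line 8: ['cloud', 'version'] (min_width=13, slack=3)
Line 9: ['low', 'dirty', 'system'] (min_width=16, slack=0)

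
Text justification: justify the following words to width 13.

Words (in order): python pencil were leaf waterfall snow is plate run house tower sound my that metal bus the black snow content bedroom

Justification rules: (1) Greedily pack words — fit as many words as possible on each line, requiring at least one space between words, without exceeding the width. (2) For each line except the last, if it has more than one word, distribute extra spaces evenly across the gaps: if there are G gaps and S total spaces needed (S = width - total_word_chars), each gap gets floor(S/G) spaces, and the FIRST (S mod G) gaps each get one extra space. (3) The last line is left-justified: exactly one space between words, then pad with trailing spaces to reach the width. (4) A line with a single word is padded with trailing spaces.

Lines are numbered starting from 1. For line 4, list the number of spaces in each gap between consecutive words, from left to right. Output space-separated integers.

Answer: 1 1

Derivation:
Line 1: ['python', 'pencil'] (min_width=13, slack=0)
Line 2: ['were', 'leaf'] (min_width=9, slack=4)
Line 3: ['waterfall'] (min_width=9, slack=4)
Line 4: ['snow', 'is', 'plate'] (min_width=13, slack=0)
Line 5: ['run', 'house'] (min_width=9, slack=4)
Line 6: ['tower', 'sound'] (min_width=11, slack=2)
Line 7: ['my', 'that', 'metal'] (min_width=13, slack=0)
Line 8: ['bus', 'the', 'black'] (min_width=13, slack=0)
Line 9: ['snow', 'content'] (min_width=12, slack=1)
Line 10: ['bedroom'] (min_width=7, slack=6)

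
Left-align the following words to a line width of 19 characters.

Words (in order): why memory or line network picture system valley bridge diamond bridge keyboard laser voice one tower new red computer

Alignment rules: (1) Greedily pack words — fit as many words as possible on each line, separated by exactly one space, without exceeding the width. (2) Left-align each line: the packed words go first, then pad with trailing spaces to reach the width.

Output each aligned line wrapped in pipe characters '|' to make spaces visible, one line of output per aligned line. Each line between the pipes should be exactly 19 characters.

Answer: |why memory or line |
|network picture    |
|system valley      |
|bridge diamond     |
|bridge keyboard    |
|laser voice one    |
|tower new red      |
|computer           |

Derivation:
Line 1: ['why', 'memory', 'or', 'line'] (min_width=18, slack=1)
Line 2: ['network', 'picture'] (min_width=15, slack=4)
Line 3: ['system', 'valley'] (min_width=13, slack=6)
Line 4: ['bridge', 'diamond'] (min_width=14, slack=5)
Line 5: ['bridge', 'keyboard'] (min_width=15, slack=4)
Line 6: ['laser', 'voice', 'one'] (min_width=15, slack=4)
Line 7: ['tower', 'new', 'red'] (min_width=13, slack=6)
Line 8: ['computer'] (min_width=8, slack=11)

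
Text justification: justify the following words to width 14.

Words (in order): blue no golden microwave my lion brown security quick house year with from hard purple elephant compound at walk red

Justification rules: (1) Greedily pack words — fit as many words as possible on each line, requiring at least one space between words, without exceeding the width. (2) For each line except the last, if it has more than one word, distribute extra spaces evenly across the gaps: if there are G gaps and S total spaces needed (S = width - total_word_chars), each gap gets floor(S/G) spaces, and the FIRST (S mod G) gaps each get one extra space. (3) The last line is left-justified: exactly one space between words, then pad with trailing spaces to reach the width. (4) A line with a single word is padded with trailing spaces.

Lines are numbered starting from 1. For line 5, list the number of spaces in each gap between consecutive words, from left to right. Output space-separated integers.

Line 1: ['blue', 'no', 'golden'] (min_width=14, slack=0)
Line 2: ['microwave', 'my'] (min_width=12, slack=2)
Line 3: ['lion', 'brown'] (min_width=10, slack=4)
Line 4: ['security', 'quick'] (min_width=14, slack=0)
Line 5: ['house', 'year'] (min_width=10, slack=4)
Line 6: ['with', 'from', 'hard'] (min_width=14, slack=0)
Line 7: ['purple'] (min_width=6, slack=8)
Line 8: ['elephant'] (min_width=8, slack=6)
Line 9: ['compound', 'at'] (min_width=11, slack=3)
Line 10: ['walk', 'red'] (min_width=8, slack=6)

Answer: 5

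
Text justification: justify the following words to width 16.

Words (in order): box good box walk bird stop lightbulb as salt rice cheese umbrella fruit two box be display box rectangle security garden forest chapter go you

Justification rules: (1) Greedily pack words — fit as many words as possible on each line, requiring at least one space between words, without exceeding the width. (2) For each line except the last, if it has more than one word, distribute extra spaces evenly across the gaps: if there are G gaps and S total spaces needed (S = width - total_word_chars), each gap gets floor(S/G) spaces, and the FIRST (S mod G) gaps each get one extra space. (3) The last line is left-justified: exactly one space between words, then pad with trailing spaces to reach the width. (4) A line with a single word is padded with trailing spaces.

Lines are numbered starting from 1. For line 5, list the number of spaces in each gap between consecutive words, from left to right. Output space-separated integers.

Line 1: ['box', 'good', 'box'] (min_width=12, slack=4)
Line 2: ['walk', 'bird', 'stop'] (min_width=14, slack=2)
Line 3: ['lightbulb', 'as'] (min_width=12, slack=4)
Line 4: ['salt', 'rice', 'cheese'] (min_width=16, slack=0)
Line 5: ['umbrella', 'fruit'] (min_width=14, slack=2)
Line 6: ['two', 'box', 'be'] (min_width=10, slack=6)
Line 7: ['display', 'box'] (min_width=11, slack=5)
Line 8: ['rectangle'] (min_width=9, slack=7)
Line 9: ['security', 'garden'] (min_width=15, slack=1)
Line 10: ['forest', 'chapter'] (min_width=14, slack=2)
Line 11: ['go', 'you'] (min_width=6, slack=10)

Answer: 3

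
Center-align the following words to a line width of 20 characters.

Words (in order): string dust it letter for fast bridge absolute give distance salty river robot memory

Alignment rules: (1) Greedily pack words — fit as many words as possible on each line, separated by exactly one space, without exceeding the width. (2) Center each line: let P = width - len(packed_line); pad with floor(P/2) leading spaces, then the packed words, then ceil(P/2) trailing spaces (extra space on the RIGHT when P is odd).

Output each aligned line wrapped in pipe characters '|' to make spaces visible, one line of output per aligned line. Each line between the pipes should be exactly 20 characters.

Answer: |   string dust it   |
|  letter for fast   |
|bridge absolute give|
|distance salty river|
|    robot memory    |

Derivation:
Line 1: ['string', 'dust', 'it'] (min_width=14, slack=6)
Line 2: ['letter', 'for', 'fast'] (min_width=15, slack=5)
Line 3: ['bridge', 'absolute', 'give'] (min_width=20, slack=0)
Line 4: ['distance', 'salty', 'river'] (min_width=20, slack=0)
Line 5: ['robot', 'memory'] (min_width=12, slack=8)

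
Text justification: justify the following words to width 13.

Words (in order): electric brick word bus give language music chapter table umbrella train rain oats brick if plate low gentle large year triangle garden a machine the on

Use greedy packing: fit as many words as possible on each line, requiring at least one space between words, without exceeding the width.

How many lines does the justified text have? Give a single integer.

Line 1: ['electric'] (min_width=8, slack=5)
Line 2: ['brick', 'word'] (min_width=10, slack=3)
Line 3: ['bus', 'give'] (min_width=8, slack=5)
Line 4: ['language'] (min_width=8, slack=5)
Line 5: ['music', 'chapter'] (min_width=13, slack=0)
Line 6: ['table'] (min_width=5, slack=8)
Line 7: ['umbrella'] (min_width=8, slack=5)
Line 8: ['train', 'rain'] (min_width=10, slack=3)
Line 9: ['oats', 'brick', 'if'] (min_width=13, slack=0)
Line 10: ['plate', 'low'] (min_width=9, slack=4)
Line 11: ['gentle', 'large'] (min_width=12, slack=1)
Line 12: ['year', 'triangle'] (min_width=13, slack=0)
Line 13: ['garden', 'a'] (min_width=8, slack=5)
Line 14: ['machine', 'the'] (min_width=11, slack=2)
Line 15: ['on'] (min_width=2, slack=11)
Total lines: 15

Answer: 15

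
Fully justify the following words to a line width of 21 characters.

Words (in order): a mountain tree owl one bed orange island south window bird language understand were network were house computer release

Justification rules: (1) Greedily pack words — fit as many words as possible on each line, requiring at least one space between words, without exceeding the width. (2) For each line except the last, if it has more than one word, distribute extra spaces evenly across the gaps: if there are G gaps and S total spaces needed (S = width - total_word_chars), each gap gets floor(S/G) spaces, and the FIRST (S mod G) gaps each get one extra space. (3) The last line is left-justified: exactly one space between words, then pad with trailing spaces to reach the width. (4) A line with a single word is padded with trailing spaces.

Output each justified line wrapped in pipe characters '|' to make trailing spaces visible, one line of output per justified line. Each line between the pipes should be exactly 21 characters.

Line 1: ['a', 'mountain', 'tree', 'owl'] (min_width=19, slack=2)
Line 2: ['one', 'bed', 'orange', 'island'] (min_width=21, slack=0)
Line 3: ['south', 'window', 'bird'] (min_width=17, slack=4)
Line 4: ['language', 'understand'] (min_width=19, slack=2)
Line 5: ['were', 'network', 'were'] (min_width=17, slack=4)
Line 6: ['house', 'computer'] (min_width=14, slack=7)
Line 7: ['release'] (min_width=7, slack=14)

Answer: |a  mountain  tree owl|
|one bed orange island|
|south   window   bird|
|language   understand|
|were   network   were|
|house        computer|
|release              |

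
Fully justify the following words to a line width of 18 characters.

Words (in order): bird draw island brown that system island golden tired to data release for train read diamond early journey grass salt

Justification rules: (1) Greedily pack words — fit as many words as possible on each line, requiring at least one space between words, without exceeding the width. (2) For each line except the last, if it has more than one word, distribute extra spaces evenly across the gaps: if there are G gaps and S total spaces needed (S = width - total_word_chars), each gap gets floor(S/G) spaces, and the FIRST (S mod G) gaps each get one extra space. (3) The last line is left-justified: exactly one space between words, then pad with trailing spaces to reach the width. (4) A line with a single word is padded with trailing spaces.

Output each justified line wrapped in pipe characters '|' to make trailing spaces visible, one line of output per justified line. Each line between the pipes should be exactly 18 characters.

Line 1: ['bird', 'draw', 'island'] (min_width=16, slack=2)
Line 2: ['brown', 'that', 'system'] (min_width=17, slack=1)
Line 3: ['island', 'golden'] (min_width=13, slack=5)
Line 4: ['tired', 'to', 'data'] (min_width=13, slack=5)
Line 5: ['release', 'for', 'train'] (min_width=17, slack=1)
Line 6: ['read', 'diamond', 'early'] (min_width=18, slack=0)
Line 7: ['journey', 'grass', 'salt'] (min_width=18, slack=0)

Answer: |bird  draw  island|
|brown  that system|
|island      golden|
|tired    to   data|
|release  for train|
|read diamond early|
|journey grass salt|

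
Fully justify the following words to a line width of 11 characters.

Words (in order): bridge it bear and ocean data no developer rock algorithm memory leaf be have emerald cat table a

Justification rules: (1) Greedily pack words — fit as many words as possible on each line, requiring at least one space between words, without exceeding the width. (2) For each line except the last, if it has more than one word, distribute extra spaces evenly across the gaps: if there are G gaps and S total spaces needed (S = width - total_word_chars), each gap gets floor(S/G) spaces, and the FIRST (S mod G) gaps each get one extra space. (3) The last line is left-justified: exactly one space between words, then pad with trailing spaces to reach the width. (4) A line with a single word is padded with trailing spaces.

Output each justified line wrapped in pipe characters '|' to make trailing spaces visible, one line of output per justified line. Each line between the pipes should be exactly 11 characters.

Line 1: ['bridge', 'it'] (min_width=9, slack=2)
Line 2: ['bear', 'and'] (min_width=8, slack=3)
Line 3: ['ocean', 'data'] (min_width=10, slack=1)
Line 4: ['no'] (min_width=2, slack=9)
Line 5: ['developer'] (min_width=9, slack=2)
Line 6: ['rock'] (min_width=4, slack=7)
Line 7: ['algorithm'] (min_width=9, slack=2)
Line 8: ['memory', 'leaf'] (min_width=11, slack=0)
Line 9: ['be', 'have'] (min_width=7, slack=4)
Line 10: ['emerald', 'cat'] (min_width=11, slack=0)
Line 11: ['table', 'a'] (min_width=7, slack=4)

Answer: |bridge   it|
|bear    and|
|ocean  data|
|no         |
|developer  |
|rock       |
|algorithm  |
|memory leaf|
|be     have|
|emerald cat|
|table a    |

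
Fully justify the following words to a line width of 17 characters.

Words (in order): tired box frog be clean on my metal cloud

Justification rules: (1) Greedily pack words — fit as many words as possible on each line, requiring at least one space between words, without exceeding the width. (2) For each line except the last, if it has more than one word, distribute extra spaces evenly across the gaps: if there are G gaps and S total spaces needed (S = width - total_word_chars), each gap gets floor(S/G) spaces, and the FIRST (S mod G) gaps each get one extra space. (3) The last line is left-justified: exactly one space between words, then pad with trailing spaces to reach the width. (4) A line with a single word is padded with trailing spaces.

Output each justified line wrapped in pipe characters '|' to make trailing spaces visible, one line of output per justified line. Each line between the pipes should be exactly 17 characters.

Answer: |tired box frog be|
|clean on my metal|
|cloud            |

Derivation:
Line 1: ['tired', 'box', 'frog', 'be'] (min_width=17, slack=0)
Line 2: ['clean', 'on', 'my', 'metal'] (min_width=17, slack=0)
Line 3: ['cloud'] (min_width=5, slack=12)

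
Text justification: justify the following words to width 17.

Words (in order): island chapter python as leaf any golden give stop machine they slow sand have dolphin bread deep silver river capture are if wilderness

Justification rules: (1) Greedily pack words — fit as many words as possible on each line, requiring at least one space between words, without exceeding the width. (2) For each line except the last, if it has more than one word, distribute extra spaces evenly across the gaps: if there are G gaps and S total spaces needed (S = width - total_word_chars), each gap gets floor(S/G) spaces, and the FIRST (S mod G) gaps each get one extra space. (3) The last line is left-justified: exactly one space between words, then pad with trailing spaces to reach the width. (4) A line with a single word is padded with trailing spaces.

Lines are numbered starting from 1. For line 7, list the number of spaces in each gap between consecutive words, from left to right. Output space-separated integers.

Line 1: ['island', 'chapter'] (min_width=14, slack=3)
Line 2: ['python', 'as', 'leaf'] (min_width=14, slack=3)
Line 3: ['any', 'golden', 'give'] (min_width=15, slack=2)
Line 4: ['stop', 'machine', 'they'] (min_width=17, slack=0)
Line 5: ['slow', 'sand', 'have'] (min_width=14, slack=3)
Line 6: ['dolphin', 'bread'] (min_width=13, slack=4)
Line 7: ['deep', 'silver', 'river'] (min_width=17, slack=0)
Line 8: ['capture', 'are', 'if'] (min_width=14, slack=3)
Line 9: ['wilderness'] (min_width=10, slack=7)

Answer: 1 1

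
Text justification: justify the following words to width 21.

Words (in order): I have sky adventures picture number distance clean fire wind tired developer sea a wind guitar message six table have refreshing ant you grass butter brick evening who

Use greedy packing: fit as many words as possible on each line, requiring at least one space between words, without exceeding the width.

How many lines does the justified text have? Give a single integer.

Line 1: ['I', 'have', 'sky', 'adventures'] (min_width=21, slack=0)
Line 2: ['picture', 'number'] (min_width=14, slack=7)
Line 3: ['distance', 'clean', 'fire'] (min_width=19, slack=2)
Line 4: ['wind', 'tired', 'developer'] (min_width=20, slack=1)
Line 5: ['sea', 'a', 'wind', 'guitar'] (min_width=17, slack=4)
Line 6: ['message', 'six', 'table'] (min_width=17, slack=4)
Line 7: ['have', 'refreshing', 'ant'] (min_width=19, slack=2)
Line 8: ['you', 'grass', 'butter'] (min_width=16, slack=5)
Line 9: ['brick', 'evening', 'who'] (min_width=17, slack=4)
Total lines: 9

Answer: 9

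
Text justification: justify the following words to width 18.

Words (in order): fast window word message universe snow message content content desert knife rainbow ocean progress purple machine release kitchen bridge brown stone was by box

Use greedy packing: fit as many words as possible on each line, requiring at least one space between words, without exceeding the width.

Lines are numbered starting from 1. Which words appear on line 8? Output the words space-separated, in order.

Answer: machine release

Derivation:
Line 1: ['fast', 'window', 'word'] (min_width=16, slack=2)
Line 2: ['message', 'universe'] (min_width=16, slack=2)
Line 3: ['snow', 'message'] (min_width=12, slack=6)
Line 4: ['content', 'content'] (min_width=15, slack=3)
Line 5: ['desert', 'knife'] (min_width=12, slack=6)
Line 6: ['rainbow', 'ocean'] (min_width=13, slack=5)
Line 7: ['progress', 'purple'] (min_width=15, slack=3)
Line 8: ['machine', 'release'] (min_width=15, slack=3)
Line 9: ['kitchen', 'bridge'] (min_width=14, slack=4)
Line 10: ['brown', 'stone', 'was', 'by'] (min_width=18, slack=0)
Line 11: ['box'] (min_width=3, slack=15)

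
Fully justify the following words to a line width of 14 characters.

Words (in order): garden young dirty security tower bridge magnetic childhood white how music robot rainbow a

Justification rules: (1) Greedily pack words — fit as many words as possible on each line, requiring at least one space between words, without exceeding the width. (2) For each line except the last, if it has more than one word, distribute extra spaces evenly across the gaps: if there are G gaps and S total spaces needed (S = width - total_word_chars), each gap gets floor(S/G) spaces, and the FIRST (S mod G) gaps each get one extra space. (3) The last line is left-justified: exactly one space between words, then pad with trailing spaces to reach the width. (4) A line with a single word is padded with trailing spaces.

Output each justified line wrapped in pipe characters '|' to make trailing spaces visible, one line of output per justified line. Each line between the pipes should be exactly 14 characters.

Answer: |garden   young|
|dirty security|
|tower   bridge|
|magnetic      |
|childhood     |
|white      how|
|music    robot|
|rainbow a     |

Derivation:
Line 1: ['garden', 'young'] (min_width=12, slack=2)
Line 2: ['dirty', 'security'] (min_width=14, slack=0)
Line 3: ['tower', 'bridge'] (min_width=12, slack=2)
Line 4: ['magnetic'] (min_width=8, slack=6)
Line 5: ['childhood'] (min_width=9, slack=5)
Line 6: ['white', 'how'] (min_width=9, slack=5)
Line 7: ['music', 'robot'] (min_width=11, slack=3)
Line 8: ['rainbow', 'a'] (min_width=9, slack=5)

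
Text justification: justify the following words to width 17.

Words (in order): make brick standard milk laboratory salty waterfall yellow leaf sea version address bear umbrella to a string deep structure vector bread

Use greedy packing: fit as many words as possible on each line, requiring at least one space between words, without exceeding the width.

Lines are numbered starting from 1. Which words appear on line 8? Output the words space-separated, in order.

Answer: string deep

Derivation:
Line 1: ['make', 'brick'] (min_width=10, slack=7)
Line 2: ['standard', 'milk'] (min_width=13, slack=4)
Line 3: ['laboratory', 'salty'] (min_width=16, slack=1)
Line 4: ['waterfall', 'yellow'] (min_width=16, slack=1)
Line 5: ['leaf', 'sea', 'version'] (min_width=16, slack=1)
Line 6: ['address', 'bear'] (min_width=12, slack=5)
Line 7: ['umbrella', 'to', 'a'] (min_width=13, slack=4)
Line 8: ['string', 'deep'] (min_width=11, slack=6)
Line 9: ['structure', 'vector'] (min_width=16, slack=1)
Line 10: ['bread'] (min_width=5, slack=12)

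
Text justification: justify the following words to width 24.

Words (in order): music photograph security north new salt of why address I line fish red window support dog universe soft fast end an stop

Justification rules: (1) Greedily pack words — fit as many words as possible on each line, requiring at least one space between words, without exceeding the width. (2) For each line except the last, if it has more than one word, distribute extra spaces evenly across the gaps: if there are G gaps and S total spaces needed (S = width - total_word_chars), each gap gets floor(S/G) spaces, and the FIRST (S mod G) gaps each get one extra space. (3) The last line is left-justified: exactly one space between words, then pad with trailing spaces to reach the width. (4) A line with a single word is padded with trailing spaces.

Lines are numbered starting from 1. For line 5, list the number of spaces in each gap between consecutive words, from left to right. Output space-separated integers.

Line 1: ['music', 'photograph'] (min_width=16, slack=8)
Line 2: ['security', 'north', 'new', 'salt'] (min_width=23, slack=1)
Line 3: ['of', 'why', 'address', 'I', 'line'] (min_width=21, slack=3)
Line 4: ['fish', 'red', 'window', 'support'] (min_width=23, slack=1)
Line 5: ['dog', 'universe', 'soft', 'fast'] (min_width=22, slack=2)
Line 6: ['end', 'an', 'stop'] (min_width=11, slack=13)

Answer: 2 2 1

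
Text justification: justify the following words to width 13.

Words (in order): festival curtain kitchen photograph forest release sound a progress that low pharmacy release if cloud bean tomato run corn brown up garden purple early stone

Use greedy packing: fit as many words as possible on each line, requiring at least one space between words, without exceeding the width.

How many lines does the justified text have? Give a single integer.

Answer: 15

Derivation:
Line 1: ['festival'] (min_width=8, slack=5)
Line 2: ['curtain'] (min_width=7, slack=6)
Line 3: ['kitchen'] (min_width=7, slack=6)
Line 4: ['photograph'] (min_width=10, slack=3)
Line 5: ['forest'] (min_width=6, slack=7)
Line 6: ['release', 'sound'] (min_width=13, slack=0)
Line 7: ['a', 'progress'] (min_width=10, slack=3)
Line 8: ['that', 'low'] (min_width=8, slack=5)
Line 9: ['pharmacy'] (min_width=8, slack=5)
Line 10: ['release', 'if'] (min_width=10, slack=3)
Line 11: ['cloud', 'bean'] (min_width=10, slack=3)
Line 12: ['tomato', 'run'] (min_width=10, slack=3)
Line 13: ['corn', 'brown', 'up'] (min_width=13, slack=0)
Line 14: ['garden', 'purple'] (min_width=13, slack=0)
Line 15: ['early', 'stone'] (min_width=11, slack=2)
Total lines: 15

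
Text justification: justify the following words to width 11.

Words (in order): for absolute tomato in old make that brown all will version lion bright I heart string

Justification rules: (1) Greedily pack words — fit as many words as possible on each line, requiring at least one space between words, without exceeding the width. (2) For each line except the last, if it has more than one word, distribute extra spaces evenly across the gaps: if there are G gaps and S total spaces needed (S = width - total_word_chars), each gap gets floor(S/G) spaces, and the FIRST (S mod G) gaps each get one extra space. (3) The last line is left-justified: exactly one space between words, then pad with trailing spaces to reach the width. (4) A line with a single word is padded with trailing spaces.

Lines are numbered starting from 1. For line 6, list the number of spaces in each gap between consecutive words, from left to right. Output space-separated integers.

Line 1: ['for'] (min_width=3, slack=8)
Line 2: ['absolute'] (min_width=8, slack=3)
Line 3: ['tomato', 'in'] (min_width=9, slack=2)
Line 4: ['old', 'make'] (min_width=8, slack=3)
Line 5: ['that', 'brown'] (min_width=10, slack=1)
Line 6: ['all', 'will'] (min_width=8, slack=3)
Line 7: ['version'] (min_width=7, slack=4)
Line 8: ['lion', 'bright'] (min_width=11, slack=0)
Line 9: ['I', 'heart'] (min_width=7, slack=4)
Line 10: ['string'] (min_width=6, slack=5)

Answer: 4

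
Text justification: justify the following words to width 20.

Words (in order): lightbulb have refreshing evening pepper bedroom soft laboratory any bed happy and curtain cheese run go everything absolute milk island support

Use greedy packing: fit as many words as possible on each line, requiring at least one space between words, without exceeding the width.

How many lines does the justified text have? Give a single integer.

Line 1: ['lightbulb', 'have'] (min_width=14, slack=6)
Line 2: ['refreshing', 'evening'] (min_width=18, slack=2)
Line 3: ['pepper', 'bedroom', 'soft'] (min_width=19, slack=1)
Line 4: ['laboratory', 'any', 'bed'] (min_width=18, slack=2)
Line 5: ['happy', 'and', 'curtain'] (min_width=17, slack=3)
Line 6: ['cheese', 'run', 'go'] (min_width=13, slack=7)
Line 7: ['everything', 'absolute'] (min_width=19, slack=1)
Line 8: ['milk', 'island', 'support'] (min_width=19, slack=1)
Total lines: 8

Answer: 8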